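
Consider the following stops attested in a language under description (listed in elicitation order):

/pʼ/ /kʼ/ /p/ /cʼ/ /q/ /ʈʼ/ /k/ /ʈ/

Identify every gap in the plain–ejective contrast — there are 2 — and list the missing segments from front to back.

/c/, /qʼ/

place of articulation  plain     ejective
bilabial          p         pʼ      
retroflex         ʈ         ʈʼ      
palatal           —         cʼ      
velar             k         kʼ      
uvular            q         —       
Gaps, from front to back: palatal lacks plain (/c/); uvular lacks ejective (/qʼ/).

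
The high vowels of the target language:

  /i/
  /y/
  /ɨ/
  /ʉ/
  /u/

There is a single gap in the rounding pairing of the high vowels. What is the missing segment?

/ɯ/

Unrounded: /i/ (front), /ɨ/ (central).
Rounded: /y/ (front), /ʉ/ (central), /u/ (back).
The back row has no unrounded member, so the gap is the back unrounded vowel /ɯ/.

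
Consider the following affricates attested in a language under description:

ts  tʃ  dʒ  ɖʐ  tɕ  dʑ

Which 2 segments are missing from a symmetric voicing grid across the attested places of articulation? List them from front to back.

/dz/, /ʈʂ/

alveolar: voiceless /ts/, voiced —.
postalveolar: voiceless /tʃ/, voiced /dʒ/.
retroflex: voiceless —, voiced /ɖʐ/.
alveolo-palatal: voiceless /tɕ/, voiced /dʑ/.
Gaps, from front to back: alveolar lacks voiced (/dz/); retroflex lacks voiceless (/ʈʂ/).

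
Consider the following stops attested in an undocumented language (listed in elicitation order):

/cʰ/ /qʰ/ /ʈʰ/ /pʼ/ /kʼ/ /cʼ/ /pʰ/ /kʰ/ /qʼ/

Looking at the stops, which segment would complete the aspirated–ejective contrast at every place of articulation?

place of articulation  aspirated  ejective
bilabial          pʰ        pʼ      
retroflex         ʈʰ        —       
palatal           cʰ        cʼ      
velar             kʰ        kʼ      
uvular            qʰ        qʼ      
The retroflex row has no ejective member, so the gap is the ejective retroflex stop /ʈʼ/.

/ʈʼ/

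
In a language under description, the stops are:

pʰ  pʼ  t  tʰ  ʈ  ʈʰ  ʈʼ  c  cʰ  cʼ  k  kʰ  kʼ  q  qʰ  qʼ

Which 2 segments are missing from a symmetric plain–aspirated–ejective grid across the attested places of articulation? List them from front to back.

Plain: /t/ (alveolar), /ʈ/ (retroflex), /c/ (palatal), /k/ (velar), /q/ (uvular).
Aspirated: /pʰ/ (bilabial), /tʰ/ (alveolar), /ʈʰ/ (retroflex), /cʰ/ (palatal), /kʰ/ (velar), /qʰ/ (uvular).
Ejective: /pʼ/ (bilabial), /ʈʼ/ (retroflex), /cʼ/ (palatal), /kʼ/ (velar), /qʼ/ (uvular).
Gaps, from front to back: bilabial lacks plain (/p/); alveolar lacks ejective (/tʼ/).

/p/, /tʼ/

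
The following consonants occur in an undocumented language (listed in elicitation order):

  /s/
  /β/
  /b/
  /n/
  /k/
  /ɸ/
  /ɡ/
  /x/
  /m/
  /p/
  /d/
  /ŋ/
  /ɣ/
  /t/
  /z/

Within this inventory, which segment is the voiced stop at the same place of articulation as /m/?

/b/

/m/ is a bilabial nasal.
The voiced stop at the same place is a voiced bilabial stop — in this inventory, /b/.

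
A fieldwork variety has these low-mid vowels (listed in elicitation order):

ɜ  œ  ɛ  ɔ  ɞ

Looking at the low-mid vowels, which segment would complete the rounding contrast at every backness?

Unrounded: /ɛ/ (front), /ɜ/ (central).
Rounded: /œ/ (front), /ɞ/ (central), /ɔ/ (back).
The back row has no unrounded member, so the gap is the back unrounded vowel /ʌ/.

/ʌ/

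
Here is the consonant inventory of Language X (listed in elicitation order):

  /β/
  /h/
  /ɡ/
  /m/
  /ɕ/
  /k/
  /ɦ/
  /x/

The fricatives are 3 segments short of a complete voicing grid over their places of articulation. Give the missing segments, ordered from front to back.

/ɸ/, /ʑ/, /ɣ/

Voiceless: /ɕ/ (alveolo-palatal), /x/ (velar), /h/ (glottal).
Voiced: /β/ (bilabial), /ɦ/ (glottal).
Gaps, from front to back: bilabial lacks voiceless (/ɸ/); alveolo-palatal lacks voiced (/ʑ/); velar lacks voiced (/ɣ/).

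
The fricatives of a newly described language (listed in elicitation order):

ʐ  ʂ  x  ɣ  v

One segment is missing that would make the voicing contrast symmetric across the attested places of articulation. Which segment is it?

place of articulation  voiceless  voiced  
labiodental       —         v       
retroflex         ʂ         ʐ       
velar             x         ɣ       
The labiodental row has no voiceless member, so the gap is the voiceless labiodental fricative /f/.

/f/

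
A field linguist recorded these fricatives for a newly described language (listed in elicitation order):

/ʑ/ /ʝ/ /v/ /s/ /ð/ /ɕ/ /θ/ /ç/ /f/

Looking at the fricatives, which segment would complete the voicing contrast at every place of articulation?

/z/

Voiceless: /f/ (labiodental), /θ/ (dental), /s/ (alveolar), /ɕ/ (alveolo-palatal), /ç/ (palatal).
Voiced: /v/ (labiodental), /ð/ (dental), /ʑ/ (alveolo-palatal), /ʝ/ (palatal).
The alveolar row has no voiced member, so the gap is the voiced alveolar fricative /z/.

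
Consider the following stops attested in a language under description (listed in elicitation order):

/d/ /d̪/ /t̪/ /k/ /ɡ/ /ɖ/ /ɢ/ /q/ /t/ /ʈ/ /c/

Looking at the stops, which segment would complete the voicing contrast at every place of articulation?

dental: voiceless /t̪/, voiced /d̪/.
alveolar: voiceless /t/, voiced /d/.
retroflex: voiceless /ʈ/, voiced /ɖ/.
palatal: voiceless /c/, voiced —.
velar: voiceless /k/, voiced /ɡ/.
uvular: voiceless /q/, voiced /ɢ/.
The palatal row has no voiced member, so the gap is the voiced palatal stop /ɟ/.

/ɟ/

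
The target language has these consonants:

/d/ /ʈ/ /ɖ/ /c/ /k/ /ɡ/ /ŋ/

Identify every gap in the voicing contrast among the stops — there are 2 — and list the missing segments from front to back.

/t/, /ɟ/

place of articulation  voiceless  voiced  
alveolar          —         d       
retroflex         ʈ         ɖ       
palatal           c         —       
velar             k         ɡ       
Gaps, from front to back: alveolar lacks voiceless (/t/); palatal lacks voiced (/ɟ/).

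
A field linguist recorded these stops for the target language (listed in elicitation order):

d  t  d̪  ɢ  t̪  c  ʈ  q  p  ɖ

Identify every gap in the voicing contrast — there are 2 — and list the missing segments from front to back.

/b/, /ɟ/

bilabial: voiceless /p/, voiced —.
dental: voiceless /t̪/, voiced /d̪/.
alveolar: voiceless /t/, voiced /d/.
retroflex: voiceless /ʈ/, voiced /ɖ/.
palatal: voiceless /c/, voiced —.
uvular: voiceless /q/, voiced /ɢ/.
Gaps, from front to back: bilabial lacks voiced (/b/); palatal lacks voiced (/ɟ/).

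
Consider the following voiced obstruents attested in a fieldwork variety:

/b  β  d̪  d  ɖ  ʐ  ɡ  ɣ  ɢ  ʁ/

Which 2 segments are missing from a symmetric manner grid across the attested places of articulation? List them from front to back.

/ð/, /z/

place of articulation  stop      fricative
bilabial          b         β       
dental            d̪        —       
alveolar          d         —       
retroflex         ɖ         ʐ       
velar             ɡ         ɣ       
uvular            ɢ         ʁ       
Gaps, from front to back: dental lacks fricative (/ð/); alveolar lacks fricative (/z/).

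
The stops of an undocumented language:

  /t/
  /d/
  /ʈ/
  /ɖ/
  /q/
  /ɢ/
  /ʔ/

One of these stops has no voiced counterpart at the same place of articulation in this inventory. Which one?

/ʔ/

Alveolar: /t/ ~ /d/
Retroflex: /ʈ/ ~ /ɖ/
Uvular: /q/ ~ /ɢ/
Glottal: only /ʔ/ (voiceless); no voiced partner.
So /ʔ/ is the unpaired segment.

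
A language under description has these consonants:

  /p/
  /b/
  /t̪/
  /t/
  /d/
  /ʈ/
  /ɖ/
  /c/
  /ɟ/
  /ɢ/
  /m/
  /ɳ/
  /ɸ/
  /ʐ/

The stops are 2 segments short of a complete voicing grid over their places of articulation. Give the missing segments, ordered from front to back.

bilabial: voiceless /p/, voiced /b/.
dental: voiceless /t̪/, voiced —.
alveolar: voiceless /t/, voiced /d/.
retroflex: voiceless /ʈ/, voiced /ɖ/.
palatal: voiceless /c/, voiced /ɟ/.
uvular: voiceless —, voiced /ɢ/.
Gaps, from front to back: dental lacks voiced (/d̪/); uvular lacks voiceless (/q/).

/d̪/, /q/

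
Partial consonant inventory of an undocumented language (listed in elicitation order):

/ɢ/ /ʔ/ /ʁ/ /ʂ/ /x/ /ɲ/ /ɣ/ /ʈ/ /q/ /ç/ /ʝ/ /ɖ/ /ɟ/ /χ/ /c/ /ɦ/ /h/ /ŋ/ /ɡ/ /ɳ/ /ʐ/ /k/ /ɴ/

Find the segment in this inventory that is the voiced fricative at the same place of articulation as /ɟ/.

/ɟ/ is a voiced palatal stop.
The voiced fricative at the same place is a voiced palatal fricative — in this inventory, /ʝ/.

/ʝ/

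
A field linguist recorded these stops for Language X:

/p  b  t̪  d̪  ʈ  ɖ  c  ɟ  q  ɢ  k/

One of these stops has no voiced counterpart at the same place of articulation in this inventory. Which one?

/k/

Bilabial: /p/ ~ /b/
Dental: /t̪/ ~ /d̪/
Retroflex: /ʈ/ ~ /ɖ/
Palatal: /c/ ~ /ɟ/
Uvular: /q/ ~ /ɢ/
Velar: only /k/ (voiceless); no voiced partner.
So /k/ is the unpaired segment.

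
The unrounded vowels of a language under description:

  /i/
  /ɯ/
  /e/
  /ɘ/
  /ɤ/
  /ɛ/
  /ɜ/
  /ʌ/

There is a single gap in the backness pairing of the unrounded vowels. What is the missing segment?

Front: /i/ (high), /e/ (high-mid), /ɛ/ (low-mid).
Central: /ɘ/ (high-mid), /ɜ/ (low-mid).
Back: /ɯ/ (high), /ɤ/ (high-mid), /ʌ/ (low-mid).
The high row has no central member, so the gap is the high central unrounded vowel /ɨ/.

/ɨ/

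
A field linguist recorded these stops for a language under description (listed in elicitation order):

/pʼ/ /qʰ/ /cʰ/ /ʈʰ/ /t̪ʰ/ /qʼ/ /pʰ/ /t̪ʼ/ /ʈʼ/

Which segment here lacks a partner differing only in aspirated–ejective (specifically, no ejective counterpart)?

/cʰ/

Bilabial: /pʰ/ ~ /pʼ/
Dental: /t̪ʰ/ ~ /t̪ʼ/
Retroflex: /ʈʰ/ ~ /ʈʼ/
Uvular: /qʰ/ ~ /qʼ/
Palatal: only /cʰ/ (aspirated); no ejective partner.
So /cʰ/ is the unpaired segment.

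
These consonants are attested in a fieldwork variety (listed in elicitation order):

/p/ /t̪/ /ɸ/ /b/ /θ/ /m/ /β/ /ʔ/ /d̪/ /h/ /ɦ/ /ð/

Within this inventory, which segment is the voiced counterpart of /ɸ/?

/β/

/ɸ/ is a voiceless bilabial fricative.
The voiced counterpart is a voiced bilabial fricative — in this inventory, /β/.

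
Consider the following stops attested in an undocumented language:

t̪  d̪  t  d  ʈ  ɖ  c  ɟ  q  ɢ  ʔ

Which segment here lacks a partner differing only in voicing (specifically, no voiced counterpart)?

Dental: /t̪/ ~ /d̪/
Alveolar: /t/ ~ /d/
Retroflex: /ʈ/ ~ /ɖ/
Palatal: /c/ ~ /ɟ/
Uvular: /q/ ~ /ɢ/
Glottal: only /ʔ/ (voiceless); no voiced partner.
So /ʔ/ is the unpaired segment.

/ʔ/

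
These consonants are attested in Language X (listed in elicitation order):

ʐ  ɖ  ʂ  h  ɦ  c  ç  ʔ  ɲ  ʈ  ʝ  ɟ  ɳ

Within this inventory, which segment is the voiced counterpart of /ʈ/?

/ɖ/

/ʈ/ is a voiceless retroflex stop.
The voiced counterpart is a voiced retroflex stop — in this inventory, /ɖ/.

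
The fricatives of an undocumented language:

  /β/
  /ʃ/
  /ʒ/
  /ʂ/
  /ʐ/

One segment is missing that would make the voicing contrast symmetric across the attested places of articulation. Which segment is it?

/ɸ/

Voiceless: /ʃ/ (postalveolar), /ʂ/ (retroflex).
Voiced: /β/ (bilabial), /ʒ/ (postalveolar), /ʐ/ (retroflex).
The bilabial row has no voiceless member, so the gap is the voiceless bilabial fricative /ɸ/.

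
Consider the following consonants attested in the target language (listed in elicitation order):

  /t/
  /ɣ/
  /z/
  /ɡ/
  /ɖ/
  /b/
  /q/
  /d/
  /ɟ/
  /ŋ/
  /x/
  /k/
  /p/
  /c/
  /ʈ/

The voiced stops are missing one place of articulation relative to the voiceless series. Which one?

uvular

place of articulation  voiceless  voiced  
bilabial          p         b       
alveolar          t         d       
retroflex         ʈ         ɖ       
palatal           c         ɟ       
velar             k         ɡ       
uvular            q         —       
Every place of articulation has a voiced member except uvular, where /ɢ/ would be expected.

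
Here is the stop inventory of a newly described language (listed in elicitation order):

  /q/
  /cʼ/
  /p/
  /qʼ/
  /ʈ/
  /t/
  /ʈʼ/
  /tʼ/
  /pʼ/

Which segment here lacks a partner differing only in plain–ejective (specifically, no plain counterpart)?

/cʼ/

Bilabial: /p/ ~ /pʼ/
Alveolar: /t/ ~ /tʼ/
Retroflex: /ʈ/ ~ /ʈʼ/
Uvular: /q/ ~ /qʼ/
Palatal: only /cʼ/ (ejective); no plain partner.
So /cʼ/ is the unpaired segment.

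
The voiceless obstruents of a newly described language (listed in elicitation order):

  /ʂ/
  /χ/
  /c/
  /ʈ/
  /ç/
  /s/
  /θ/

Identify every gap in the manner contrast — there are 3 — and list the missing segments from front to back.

/t̪/, /t/, /q/

dental: stop —, fricative /θ/.
alveolar: stop —, fricative /s/.
retroflex: stop /ʈ/, fricative /ʂ/.
palatal: stop /c/, fricative /ç/.
uvular: stop —, fricative /χ/.
Gaps, from front to back: dental lacks stop (/t̪/); alveolar lacks stop (/t/); uvular lacks stop (/q/).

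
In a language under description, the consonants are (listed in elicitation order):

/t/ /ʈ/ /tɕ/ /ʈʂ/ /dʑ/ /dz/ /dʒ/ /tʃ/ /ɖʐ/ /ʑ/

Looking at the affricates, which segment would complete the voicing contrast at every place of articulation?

place of articulation  voiceless  voiced  
alveolar          —         dz      
postalveolar      tʃ        dʒ      
retroflex         ʈʂ        ɖʐ      
alveolo-palatal   tɕ        dʑ      
The alveolar row has no voiceless member, so the gap is the voiceless alveolar affricate /ts/.

/ts/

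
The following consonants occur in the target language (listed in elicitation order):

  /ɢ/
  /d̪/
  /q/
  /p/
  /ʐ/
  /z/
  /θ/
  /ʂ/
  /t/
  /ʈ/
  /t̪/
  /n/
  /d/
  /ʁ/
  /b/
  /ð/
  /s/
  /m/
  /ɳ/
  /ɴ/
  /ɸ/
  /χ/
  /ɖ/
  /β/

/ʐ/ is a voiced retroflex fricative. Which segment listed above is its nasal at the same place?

/ɳ/

The nasal at the same place is a retroflex nasal — in this inventory, /ɳ/.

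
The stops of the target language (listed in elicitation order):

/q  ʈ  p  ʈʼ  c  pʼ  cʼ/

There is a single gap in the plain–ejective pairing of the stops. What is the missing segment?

place of articulation  plain     ejective
bilabial          p         pʼ      
retroflex         ʈ         ʈʼ      
palatal           c         cʼ      
uvular            q         —       
The uvular row has no ejective member, so the gap is the ejective uvular stop /qʼ/.

/qʼ/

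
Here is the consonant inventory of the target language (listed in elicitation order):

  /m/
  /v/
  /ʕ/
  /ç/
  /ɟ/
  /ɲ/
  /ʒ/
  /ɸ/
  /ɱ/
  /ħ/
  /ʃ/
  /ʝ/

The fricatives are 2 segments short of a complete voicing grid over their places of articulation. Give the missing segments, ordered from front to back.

/β/, /f/

bilabial: voiceless /ɸ/, voiced —.
labiodental: voiceless —, voiced /v/.
postalveolar: voiceless /ʃ/, voiced /ʒ/.
palatal: voiceless /ç/, voiced /ʝ/.
pharyngeal: voiceless /ħ/, voiced /ʕ/.
Gaps, from front to back: bilabial lacks voiced (/β/); labiodental lacks voiceless (/f/).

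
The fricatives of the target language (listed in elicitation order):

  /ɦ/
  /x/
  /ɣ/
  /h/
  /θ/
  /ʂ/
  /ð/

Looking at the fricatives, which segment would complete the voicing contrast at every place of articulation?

/ʐ/

place of articulation  voiceless  voiced  
dental            θ         ð       
retroflex         ʂ         —       
velar             x         ɣ       
glottal           h         ɦ       
The retroflex row has no voiced member, so the gap is the voiced retroflex fricative /ʐ/.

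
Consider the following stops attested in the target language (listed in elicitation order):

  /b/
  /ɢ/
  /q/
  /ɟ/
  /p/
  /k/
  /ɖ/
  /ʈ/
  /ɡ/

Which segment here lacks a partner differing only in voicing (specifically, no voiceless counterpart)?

Bilabial: /p/ ~ /b/
Retroflex: /ʈ/ ~ /ɖ/
Velar: /k/ ~ /ɡ/
Uvular: /q/ ~ /ɢ/
Palatal: only /ɟ/ (voiced); no voiceless partner.
So /ɟ/ is the unpaired segment.

/ɟ/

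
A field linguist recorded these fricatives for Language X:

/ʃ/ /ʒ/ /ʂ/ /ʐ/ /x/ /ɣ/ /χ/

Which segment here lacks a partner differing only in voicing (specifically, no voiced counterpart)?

Postalveolar: /ʃ/ ~ /ʒ/
Retroflex: /ʂ/ ~ /ʐ/
Velar: /x/ ~ /ɣ/
Uvular: only /χ/ (voiceless); no voiced partner.
So /χ/ is the unpaired segment.

/χ/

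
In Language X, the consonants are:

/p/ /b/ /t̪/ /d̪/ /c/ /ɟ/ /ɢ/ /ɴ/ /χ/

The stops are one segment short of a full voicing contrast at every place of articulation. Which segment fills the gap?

place of articulation  voiceless  voiced  
bilabial          p         b       
dental            t̪        d̪      
palatal           c         ɟ       
uvular            —         ɢ       
The uvular row has no voiceless member, so the gap is the voiceless uvular stop /q/.

/q/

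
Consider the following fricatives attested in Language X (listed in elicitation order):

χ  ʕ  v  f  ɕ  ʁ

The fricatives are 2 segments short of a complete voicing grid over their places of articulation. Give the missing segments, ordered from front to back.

Voiceless: /f/ (labiodental), /ɕ/ (alveolo-palatal), /χ/ (uvular).
Voiced: /v/ (labiodental), /ʁ/ (uvular), /ʕ/ (pharyngeal).
Gaps, from front to back: alveolo-palatal lacks voiced (/ʑ/); pharyngeal lacks voiceless (/ħ/).

/ʑ/, /ħ/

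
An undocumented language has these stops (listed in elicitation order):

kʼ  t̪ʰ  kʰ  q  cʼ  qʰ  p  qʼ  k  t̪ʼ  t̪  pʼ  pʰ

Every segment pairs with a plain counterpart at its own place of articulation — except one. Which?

/cʼ/

Bilabial: /p/ ~ /pʰ/ ~ /pʼ/
Dental: /t̪/ ~ /t̪ʰ/ ~ /t̪ʼ/
Velar: /k/ ~ /kʰ/ ~ /kʼ/
Uvular: /q/ ~ /qʰ/ ~ /qʼ/
Palatal: only /cʼ/ (ejective); no plain partner.
So /cʼ/ is the unpaired segment.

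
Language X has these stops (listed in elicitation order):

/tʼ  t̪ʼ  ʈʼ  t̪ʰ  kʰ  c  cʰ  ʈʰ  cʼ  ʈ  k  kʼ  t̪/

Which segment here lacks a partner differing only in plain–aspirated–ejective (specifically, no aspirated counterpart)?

/tʼ/

Dental: /t̪/ ~ /t̪ʰ/ ~ /t̪ʼ/
Retroflex: /ʈ/ ~ /ʈʰ/ ~ /ʈʼ/
Palatal: /c/ ~ /cʰ/ ~ /cʼ/
Velar: /k/ ~ /kʰ/ ~ /kʼ/
Alveolar: only /tʼ/ (ejective); no aspirated partner.
So /tʼ/ is the unpaired segment.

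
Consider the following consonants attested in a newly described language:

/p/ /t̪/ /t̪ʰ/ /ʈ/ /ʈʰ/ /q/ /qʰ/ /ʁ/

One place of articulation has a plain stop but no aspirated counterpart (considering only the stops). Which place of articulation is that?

bilabial: plain /p/, aspirated —.
dental: plain /t̪/, aspirated /t̪ʰ/.
retroflex: plain /ʈ/, aspirated /ʈʰ/.
uvular: plain /q/, aspirated /qʰ/.
Every place of articulation has an aspirated member except bilabial, where /pʰ/ would be expected.

bilabial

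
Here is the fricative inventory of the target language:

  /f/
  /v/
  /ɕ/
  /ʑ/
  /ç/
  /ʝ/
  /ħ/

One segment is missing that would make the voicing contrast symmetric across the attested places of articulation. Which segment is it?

/ʕ/

Voiceless: /f/ (labiodental), /ɕ/ (alveolo-palatal), /ç/ (palatal), /ħ/ (pharyngeal).
Voiced: /v/ (labiodental), /ʑ/ (alveolo-palatal), /ʝ/ (palatal).
The pharyngeal row has no voiced member, so the gap is the voiced pharyngeal fricative /ʕ/.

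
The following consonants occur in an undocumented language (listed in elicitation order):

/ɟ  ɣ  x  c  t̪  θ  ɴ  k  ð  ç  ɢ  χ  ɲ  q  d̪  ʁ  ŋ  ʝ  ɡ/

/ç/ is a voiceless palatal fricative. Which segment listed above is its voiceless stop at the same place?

/c/

The voiceless stop at the same place is a voiceless palatal stop — in this inventory, /c/.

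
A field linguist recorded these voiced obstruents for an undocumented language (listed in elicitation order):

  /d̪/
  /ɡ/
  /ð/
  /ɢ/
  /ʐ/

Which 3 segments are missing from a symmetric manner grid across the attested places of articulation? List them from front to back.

place of articulation  stop      fricative
dental            d̪        ð       
retroflex         —         ʐ       
velar             ɡ         —       
uvular            ɢ         —       
Gaps, from front to back: retroflex lacks stop (/ɖ/); velar lacks fricative (/ɣ/); uvular lacks fricative (/ʁ/).

/ɖ/, /ɣ/, /ʁ/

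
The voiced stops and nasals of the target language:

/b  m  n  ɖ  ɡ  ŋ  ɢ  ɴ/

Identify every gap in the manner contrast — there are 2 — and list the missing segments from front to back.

bilabial: oral stop /b/, nasal /m/.
alveolar: oral stop —, nasal /n/.
retroflex: oral stop /ɖ/, nasal —.
velar: oral stop /ɡ/, nasal /ŋ/.
uvular: oral stop /ɢ/, nasal /ɴ/.
Gaps, from front to back: alveolar lacks oral stop (/d/); retroflex lacks nasal (/ɳ/).

/d/, /ɳ/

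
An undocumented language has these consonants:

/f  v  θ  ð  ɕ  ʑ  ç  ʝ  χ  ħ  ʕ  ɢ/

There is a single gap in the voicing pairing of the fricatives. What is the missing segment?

labiodental: voiceless /f/, voiced /v/.
dental: voiceless /θ/, voiced /ð/.
alveolo-palatal: voiceless /ɕ/, voiced /ʑ/.
palatal: voiceless /ç/, voiced /ʝ/.
uvular: voiceless /χ/, voiced —.
pharyngeal: voiceless /ħ/, voiced /ʕ/.
The uvular row has no voiced member, so the gap is the voiced uvular fricative /ʁ/.

/ʁ/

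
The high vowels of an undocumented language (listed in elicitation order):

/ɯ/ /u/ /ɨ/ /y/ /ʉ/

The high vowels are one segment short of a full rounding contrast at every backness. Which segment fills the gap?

/i/

backness          unrounded  rounded 
front             —         y       
central           ɨ         ʉ       
back              ɯ         u       
The front row has no unrounded member, so the gap is the front unrounded vowel /i/.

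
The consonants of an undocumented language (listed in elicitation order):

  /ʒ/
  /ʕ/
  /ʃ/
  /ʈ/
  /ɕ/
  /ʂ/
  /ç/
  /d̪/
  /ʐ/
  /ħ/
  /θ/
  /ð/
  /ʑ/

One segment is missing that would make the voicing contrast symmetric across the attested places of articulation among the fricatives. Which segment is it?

place of articulation  voiceless  voiced  
dental            θ         ð       
postalveolar      ʃ         ʒ       
retroflex         ʂ         ʐ       
alveolo-palatal   ɕ         ʑ       
palatal           ç         —       
pharyngeal        ħ         ʕ       
The palatal row has no voiced member, so the gap is the voiced palatal fricative /ʝ/.

/ʝ/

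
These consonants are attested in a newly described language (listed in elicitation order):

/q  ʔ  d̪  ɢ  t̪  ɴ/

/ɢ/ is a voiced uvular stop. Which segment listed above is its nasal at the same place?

The nasal at the same place is an uvular nasal — in this inventory, /ɴ/.

/ɴ/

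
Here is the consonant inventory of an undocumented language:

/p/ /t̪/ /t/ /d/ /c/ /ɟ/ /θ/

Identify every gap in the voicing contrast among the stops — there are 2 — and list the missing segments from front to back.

/b/, /d̪/

bilabial: voiceless /p/, voiced —.
dental: voiceless /t̪/, voiced —.
alveolar: voiceless /t/, voiced /d/.
palatal: voiceless /c/, voiced /ɟ/.
Gaps, from front to back: bilabial lacks voiced (/b/); dental lacks voiced (/d̪/).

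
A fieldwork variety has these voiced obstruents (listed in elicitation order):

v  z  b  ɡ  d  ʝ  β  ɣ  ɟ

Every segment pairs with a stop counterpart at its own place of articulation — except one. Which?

Bilabial: /b/ ~ /β/
Alveolar: /d/ ~ /z/
Palatal: /ɟ/ ~ /ʝ/
Velar: /ɡ/ ~ /ɣ/
Labiodental: only /v/ (fricative); no stop partner.
So /v/ is the unpaired segment.

/v/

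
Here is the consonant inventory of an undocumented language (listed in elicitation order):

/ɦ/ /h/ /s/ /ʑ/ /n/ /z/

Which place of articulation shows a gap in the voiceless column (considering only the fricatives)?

place of articulation  voiceless  voiced  
alveolar          s         z       
alveolo-palatal   —         ʑ       
glottal           h         ɦ       
Every place of articulation has a voiceless member except alveolo-palatal, where /ɕ/ would be expected.

alveolo-palatal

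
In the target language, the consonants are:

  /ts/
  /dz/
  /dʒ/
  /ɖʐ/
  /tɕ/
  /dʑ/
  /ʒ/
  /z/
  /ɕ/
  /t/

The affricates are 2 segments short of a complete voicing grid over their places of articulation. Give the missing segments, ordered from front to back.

/tʃ/, /ʈʂ/

place of articulation  voiceless  voiced  
alveolar          ts        dz      
postalveolar      —         dʒ      
retroflex         —         ɖʐ      
alveolo-palatal   tɕ        dʑ      
Gaps, from front to back: postalveolar lacks voiceless (/tʃ/); retroflex lacks voiceless (/ʈʂ/).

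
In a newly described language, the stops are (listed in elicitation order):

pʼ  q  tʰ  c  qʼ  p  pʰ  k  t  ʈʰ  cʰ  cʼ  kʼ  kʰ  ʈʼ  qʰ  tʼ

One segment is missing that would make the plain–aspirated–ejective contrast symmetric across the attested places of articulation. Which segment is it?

Plain: /p/ (bilabial), /t/ (alveolar), /c/ (palatal), /k/ (velar), /q/ (uvular).
Aspirated: /pʰ/ (bilabial), /tʰ/ (alveolar), /ʈʰ/ (retroflex), /cʰ/ (palatal), /kʰ/ (velar), /qʰ/ (uvular).
Ejective: /pʼ/ (bilabial), /tʼ/ (alveolar), /ʈʼ/ (retroflex), /cʼ/ (palatal), /kʼ/ (velar), /qʼ/ (uvular).
The retroflex row has no plain member, so the gap is the plain retroflex stop /ʈ/.

/ʈ/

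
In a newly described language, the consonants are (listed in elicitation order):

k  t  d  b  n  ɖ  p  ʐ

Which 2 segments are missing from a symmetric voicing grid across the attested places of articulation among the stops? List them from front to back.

Voiceless: /p/ (bilabial), /t/ (alveolar), /k/ (velar).
Voiced: /b/ (bilabial), /d/ (alveolar), /ɖ/ (retroflex).
Gaps, from front to back: retroflex lacks voiceless (/ʈ/); velar lacks voiced (/ɡ/).

/ʈ/, /ɡ/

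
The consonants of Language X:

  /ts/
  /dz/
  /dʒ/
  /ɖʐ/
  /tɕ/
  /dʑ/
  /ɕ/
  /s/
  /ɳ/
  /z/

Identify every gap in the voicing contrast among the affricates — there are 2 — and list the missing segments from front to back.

/tʃ/, /ʈʂ/

alveolar: voiceless /ts/, voiced /dz/.
postalveolar: voiceless —, voiced /dʒ/.
retroflex: voiceless —, voiced /ɖʐ/.
alveolo-palatal: voiceless /tɕ/, voiced /dʑ/.
Gaps, from front to back: postalveolar lacks voiceless (/tʃ/); retroflex lacks voiceless (/ʈʂ/).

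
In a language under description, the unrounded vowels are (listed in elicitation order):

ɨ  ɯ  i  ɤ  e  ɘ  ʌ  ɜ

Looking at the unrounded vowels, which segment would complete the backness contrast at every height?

/ɛ/

height            front     central   back    
high              i         ɨ         ɯ       
high-mid          e         ɘ         ɤ       
low-mid           —         ɜ         ʌ       
The low-mid row has no front member, so the gap is the low-mid front unrounded vowel /ɛ/.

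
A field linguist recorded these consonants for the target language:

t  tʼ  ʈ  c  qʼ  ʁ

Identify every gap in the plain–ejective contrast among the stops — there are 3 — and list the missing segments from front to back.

place of articulation  plain     ejective
alveolar          t         tʼ      
retroflex         ʈ         —       
palatal           c         —       
uvular            —         qʼ      
Gaps, from front to back: retroflex lacks ejective (/ʈʼ/); palatal lacks ejective (/cʼ/); uvular lacks plain (/q/).

/ʈʼ/, /cʼ/, /q/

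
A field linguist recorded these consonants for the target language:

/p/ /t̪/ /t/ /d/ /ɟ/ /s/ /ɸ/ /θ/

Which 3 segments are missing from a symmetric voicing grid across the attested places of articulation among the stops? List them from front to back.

/b/, /d̪/, /c/

Voiceless: /p/ (bilabial), /t̪/ (dental), /t/ (alveolar).
Voiced: /d/ (alveolar), /ɟ/ (palatal).
Gaps, from front to back: bilabial lacks voiced (/b/); dental lacks voiced (/d̪/); palatal lacks voiceless (/c/).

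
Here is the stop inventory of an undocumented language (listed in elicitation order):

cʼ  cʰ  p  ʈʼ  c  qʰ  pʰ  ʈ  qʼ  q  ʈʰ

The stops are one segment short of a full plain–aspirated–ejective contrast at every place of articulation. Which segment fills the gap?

/pʼ/

bilabial: plain /p/, aspirated /pʰ/, ejective —.
retroflex: plain /ʈ/, aspirated /ʈʰ/, ejective /ʈʼ/.
palatal: plain /c/, aspirated /cʰ/, ejective /cʼ/.
uvular: plain /q/, aspirated /qʰ/, ejective /qʼ/.
The bilabial row has no ejective member, so the gap is the ejective bilabial stop /pʼ/.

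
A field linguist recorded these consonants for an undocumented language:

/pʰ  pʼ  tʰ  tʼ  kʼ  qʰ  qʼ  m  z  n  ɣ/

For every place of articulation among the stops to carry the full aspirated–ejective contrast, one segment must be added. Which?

Aspirated: /pʰ/ (bilabial), /tʰ/ (alveolar), /qʰ/ (uvular).
Ejective: /pʼ/ (bilabial), /tʼ/ (alveolar), /kʼ/ (velar), /qʼ/ (uvular).
The velar row has no aspirated member, so the gap is the aspirated velar stop /kʰ/.

/kʰ/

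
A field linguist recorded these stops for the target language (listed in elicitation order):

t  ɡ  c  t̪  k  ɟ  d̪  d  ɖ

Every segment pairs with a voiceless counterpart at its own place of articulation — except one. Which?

/ɖ/

Dental: /t̪/ ~ /d̪/
Alveolar: /t/ ~ /d/
Palatal: /c/ ~ /ɟ/
Velar: /k/ ~ /ɡ/
Retroflex: only /ɖ/ (voiced); no voiceless partner.
So /ɖ/ is the unpaired segment.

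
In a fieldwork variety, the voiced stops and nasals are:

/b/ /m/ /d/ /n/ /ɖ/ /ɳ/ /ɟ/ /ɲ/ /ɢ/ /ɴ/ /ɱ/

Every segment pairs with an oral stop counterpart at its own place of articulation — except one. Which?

Bilabial: /b/ ~ /m/
Alveolar: /d/ ~ /n/
Retroflex: /ɖ/ ~ /ɳ/
Palatal: /ɟ/ ~ /ɲ/
Uvular: /ɢ/ ~ /ɴ/
Labiodental: only /ɱ/ (nasal); no oral stop partner.
So /ɱ/ is the unpaired segment.

/ɱ/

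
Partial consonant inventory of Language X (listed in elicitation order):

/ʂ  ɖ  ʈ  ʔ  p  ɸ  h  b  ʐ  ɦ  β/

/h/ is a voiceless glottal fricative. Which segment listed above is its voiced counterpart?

/ɦ/

The voiced counterpart is a voiced glottal fricative — in this inventory, /ɦ/.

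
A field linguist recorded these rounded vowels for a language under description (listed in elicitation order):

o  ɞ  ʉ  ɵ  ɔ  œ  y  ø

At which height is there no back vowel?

Front: /y/ (high), /ø/ (high-mid), /œ/ (low-mid).
Central: /ʉ/ (high), /ɵ/ (high-mid), /ɞ/ (low-mid).
Back: /o/ (high-mid), /ɔ/ (low-mid).
Every height has a back member except high, where /u/ would be expected.

high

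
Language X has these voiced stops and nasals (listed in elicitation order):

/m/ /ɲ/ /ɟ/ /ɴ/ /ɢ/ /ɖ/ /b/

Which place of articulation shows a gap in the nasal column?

bilabial: oral stop /b/, nasal /m/.
retroflex: oral stop /ɖ/, nasal —.
palatal: oral stop /ɟ/, nasal /ɲ/.
uvular: oral stop /ɢ/, nasal /ɴ/.
Every place of articulation has a nasal member except retroflex, where /ɳ/ would be expected.

retroflex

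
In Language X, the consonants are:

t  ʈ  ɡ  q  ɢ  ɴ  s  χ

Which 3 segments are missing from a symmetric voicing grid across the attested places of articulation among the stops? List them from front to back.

/d/, /ɖ/, /k/

Voiceless: /t/ (alveolar), /ʈ/ (retroflex), /q/ (uvular).
Voiced: /ɡ/ (velar), /ɢ/ (uvular).
Gaps, from front to back: alveolar lacks voiced (/d/); retroflex lacks voiced (/ɖ/); velar lacks voiceless (/k/).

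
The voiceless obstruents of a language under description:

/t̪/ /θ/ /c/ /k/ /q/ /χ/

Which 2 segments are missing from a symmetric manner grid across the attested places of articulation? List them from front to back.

Stop: /t̪/ (dental), /c/ (palatal), /k/ (velar), /q/ (uvular).
Fricative: /θ/ (dental), /χ/ (uvular).
Gaps, from front to back: palatal lacks fricative (/ç/); velar lacks fricative (/x/).

/ç/, /x/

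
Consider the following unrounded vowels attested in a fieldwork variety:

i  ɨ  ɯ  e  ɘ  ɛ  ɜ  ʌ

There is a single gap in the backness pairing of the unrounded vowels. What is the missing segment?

/ɤ/

height            front     central   back    
high              i         ɨ         ɯ       
high-mid          e         ɘ         —       
low-mid           ɛ         ɜ         ʌ       
The high-mid row has no back member, so the gap is the high-mid back unrounded vowel /ɤ/.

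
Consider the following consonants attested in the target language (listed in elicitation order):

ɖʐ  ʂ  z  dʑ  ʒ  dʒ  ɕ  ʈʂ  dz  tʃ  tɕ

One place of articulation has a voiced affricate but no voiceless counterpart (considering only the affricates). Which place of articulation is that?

alveolar

Voiceless: /tʃ/ (postalveolar), /ʈʂ/ (retroflex), /tɕ/ (alveolo-palatal).
Voiced: /dz/ (alveolar), /dʒ/ (postalveolar), /ɖʐ/ (retroflex), /dʑ/ (alveolo-palatal).
Every place of articulation has a voiceless member except alveolar, where /ts/ would be expected.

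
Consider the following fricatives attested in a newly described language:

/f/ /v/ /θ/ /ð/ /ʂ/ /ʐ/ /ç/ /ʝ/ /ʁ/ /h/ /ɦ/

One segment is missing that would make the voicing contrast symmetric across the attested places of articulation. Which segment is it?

Voiceless: /f/ (labiodental), /θ/ (dental), /ʂ/ (retroflex), /ç/ (palatal), /h/ (glottal).
Voiced: /v/ (labiodental), /ð/ (dental), /ʐ/ (retroflex), /ʝ/ (palatal), /ʁ/ (uvular), /ɦ/ (glottal).
The uvular row has no voiceless member, so the gap is the voiceless uvular fricative /χ/.

/χ/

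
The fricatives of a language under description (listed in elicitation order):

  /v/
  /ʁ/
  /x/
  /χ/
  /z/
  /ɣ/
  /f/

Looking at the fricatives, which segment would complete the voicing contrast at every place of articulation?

/s/

place of articulation  voiceless  voiced  
labiodental       f         v       
alveolar          —         z       
velar             x         ɣ       
uvular            χ         ʁ       
The alveolar row has no voiceless member, so the gap is the voiceless alveolar fricative /s/.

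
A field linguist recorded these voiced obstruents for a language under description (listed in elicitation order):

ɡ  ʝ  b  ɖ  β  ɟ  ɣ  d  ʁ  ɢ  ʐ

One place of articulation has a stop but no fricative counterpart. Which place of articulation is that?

Stop: /b/ (bilabial), /d/ (alveolar), /ɖ/ (retroflex), /ɟ/ (palatal), /ɡ/ (velar), /ɢ/ (uvular).
Fricative: /β/ (bilabial), /ʐ/ (retroflex), /ʝ/ (palatal), /ɣ/ (velar), /ʁ/ (uvular).
Every place of articulation has a fricative member except alveolar, where /z/ would be expected.

alveolar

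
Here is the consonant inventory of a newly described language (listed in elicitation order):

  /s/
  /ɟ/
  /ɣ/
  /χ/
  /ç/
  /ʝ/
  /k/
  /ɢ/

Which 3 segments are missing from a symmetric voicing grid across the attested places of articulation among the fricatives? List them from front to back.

/z/, /x/, /ʁ/

alveolar: voiceless /s/, voiced —.
palatal: voiceless /ç/, voiced /ʝ/.
velar: voiceless —, voiced /ɣ/.
uvular: voiceless /χ/, voiced —.
Gaps, from front to back: alveolar lacks voiced (/z/); velar lacks voiceless (/x/); uvular lacks voiced (/ʁ/).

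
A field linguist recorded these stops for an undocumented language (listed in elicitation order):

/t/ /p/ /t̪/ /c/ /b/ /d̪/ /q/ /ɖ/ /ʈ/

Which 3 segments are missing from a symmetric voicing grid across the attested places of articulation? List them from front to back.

/d/, /ɟ/, /ɢ/

bilabial: voiceless /p/, voiced /b/.
dental: voiceless /t̪/, voiced /d̪/.
alveolar: voiceless /t/, voiced —.
retroflex: voiceless /ʈ/, voiced /ɖ/.
palatal: voiceless /c/, voiced —.
uvular: voiceless /q/, voiced —.
Gaps, from front to back: alveolar lacks voiced (/d/); palatal lacks voiced (/ɟ/); uvular lacks voiced (/ɢ/).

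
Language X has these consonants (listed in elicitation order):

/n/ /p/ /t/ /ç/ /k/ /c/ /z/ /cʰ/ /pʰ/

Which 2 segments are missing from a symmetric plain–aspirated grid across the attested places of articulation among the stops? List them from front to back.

place of articulation  plain     aspirated
bilabial          p         pʰ      
alveolar          t         —       
palatal           c         cʰ      
velar             k         —       
Gaps, from front to back: alveolar lacks aspirated (/tʰ/); velar lacks aspirated (/kʰ/).

/tʰ/, /kʰ/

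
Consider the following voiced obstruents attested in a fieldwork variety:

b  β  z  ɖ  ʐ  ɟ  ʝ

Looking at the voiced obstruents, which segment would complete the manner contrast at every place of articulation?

place of articulation  stop      fricative
bilabial          b         β       
alveolar          —         z       
retroflex         ɖ         ʐ       
palatal           ɟ         ʝ       
The alveolar row has no stop member, so the gap is the alveolar stop /d/.

/d/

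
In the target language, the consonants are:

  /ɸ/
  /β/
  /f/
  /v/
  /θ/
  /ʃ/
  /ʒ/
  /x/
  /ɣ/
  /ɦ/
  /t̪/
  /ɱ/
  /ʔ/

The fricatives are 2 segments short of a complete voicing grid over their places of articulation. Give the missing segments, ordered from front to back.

/ð/, /h/

bilabial: voiceless /ɸ/, voiced /β/.
labiodental: voiceless /f/, voiced /v/.
dental: voiceless /θ/, voiced —.
postalveolar: voiceless /ʃ/, voiced /ʒ/.
velar: voiceless /x/, voiced /ɣ/.
glottal: voiceless —, voiced /ɦ/.
Gaps, from front to back: dental lacks voiced (/ð/); glottal lacks voiceless (/h/).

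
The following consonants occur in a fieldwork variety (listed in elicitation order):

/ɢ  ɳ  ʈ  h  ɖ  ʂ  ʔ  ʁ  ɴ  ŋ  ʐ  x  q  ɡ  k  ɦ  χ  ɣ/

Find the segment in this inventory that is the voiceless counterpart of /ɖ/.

/ʈ/

/ɖ/ is a voiced retroflex stop.
The voiceless counterpart is a voiceless retroflex stop — in this inventory, /ʈ/.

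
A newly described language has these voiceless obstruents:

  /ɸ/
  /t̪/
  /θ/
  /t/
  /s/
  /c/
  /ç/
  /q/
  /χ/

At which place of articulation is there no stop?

bilabial

place of articulation  stop      fricative
bilabial          —         ɸ       
dental            t̪        θ       
alveolar          t         s       
palatal           c         ç       
uvular            q         χ       
Every place of articulation has a stop member except bilabial, where /p/ would be expected.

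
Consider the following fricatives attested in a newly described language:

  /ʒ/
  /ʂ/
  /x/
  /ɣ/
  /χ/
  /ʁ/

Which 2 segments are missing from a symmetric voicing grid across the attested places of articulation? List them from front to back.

place of articulation  voiceless  voiced  
postalveolar      —         ʒ       
retroflex         ʂ         —       
velar             x         ɣ       
uvular            χ         ʁ       
Gaps, from front to back: postalveolar lacks voiceless (/ʃ/); retroflex lacks voiced (/ʐ/).

/ʃ/, /ʐ/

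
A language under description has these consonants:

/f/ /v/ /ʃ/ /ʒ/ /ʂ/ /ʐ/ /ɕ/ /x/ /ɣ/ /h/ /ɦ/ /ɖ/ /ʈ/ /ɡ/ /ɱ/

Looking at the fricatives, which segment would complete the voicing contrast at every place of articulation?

/ʑ/

labiodental: voiceless /f/, voiced /v/.
postalveolar: voiceless /ʃ/, voiced /ʒ/.
retroflex: voiceless /ʂ/, voiced /ʐ/.
alveolo-palatal: voiceless /ɕ/, voiced —.
velar: voiceless /x/, voiced /ɣ/.
glottal: voiceless /h/, voiced /ɦ/.
The alveolo-palatal row has no voiced member, so the gap is the voiced alveolo-palatal fricative /ʑ/.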